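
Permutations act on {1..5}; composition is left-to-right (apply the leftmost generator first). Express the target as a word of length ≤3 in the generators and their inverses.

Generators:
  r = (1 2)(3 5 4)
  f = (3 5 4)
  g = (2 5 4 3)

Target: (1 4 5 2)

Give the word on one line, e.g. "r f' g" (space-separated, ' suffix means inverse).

r g g

  after r: (1 2)(3 5 4)
  after g: (1 5 3 4 2)
  after g: (1 4 5 2)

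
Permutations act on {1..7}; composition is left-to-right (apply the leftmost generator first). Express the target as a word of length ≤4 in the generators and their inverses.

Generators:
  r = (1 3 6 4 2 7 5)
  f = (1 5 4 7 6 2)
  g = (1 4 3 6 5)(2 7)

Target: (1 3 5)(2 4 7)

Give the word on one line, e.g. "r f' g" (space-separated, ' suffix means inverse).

  after g': (1 5 6 3 4)(2 7)
  after g': (1 6 4 5 3)
  after r': (1 3 5)(2 4 7)

g' g' r'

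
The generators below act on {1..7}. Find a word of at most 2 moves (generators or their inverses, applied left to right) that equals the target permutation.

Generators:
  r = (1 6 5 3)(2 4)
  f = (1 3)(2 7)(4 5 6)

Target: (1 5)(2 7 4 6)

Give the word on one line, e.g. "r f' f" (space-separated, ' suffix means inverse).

f r'

  after f: (1 3)(2 7)(4 5 6)
  after r': (1 5)(2 7 4 6)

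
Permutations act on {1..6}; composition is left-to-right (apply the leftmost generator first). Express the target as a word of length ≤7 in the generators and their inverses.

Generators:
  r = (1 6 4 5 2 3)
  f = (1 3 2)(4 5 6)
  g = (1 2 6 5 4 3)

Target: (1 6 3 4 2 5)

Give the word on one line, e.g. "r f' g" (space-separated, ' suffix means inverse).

r r g' r' r'

  after r: (1 6 4 5 2 3)
  after r: (1 4 2)(3 6 5)
  after g': (1 5 4)(2 3)
  after r': (1 4 3 5 6)
  after r': (1 6 3 4 2 5)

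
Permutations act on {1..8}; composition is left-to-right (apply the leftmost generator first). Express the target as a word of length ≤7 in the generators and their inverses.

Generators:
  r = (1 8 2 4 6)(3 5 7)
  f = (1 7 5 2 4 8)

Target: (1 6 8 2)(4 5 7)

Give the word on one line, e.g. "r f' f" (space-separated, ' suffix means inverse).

  after r: (1 8 2 4 6)(3 5 7)
  after f': (1 4 6 8 5)(3 7)
  after r: (1 6 2 4)(5 8 7)
  after f: (1 6 4 7 2 8 5)
  after f: (1 6 8 2)(4 5 7)

r f' r f f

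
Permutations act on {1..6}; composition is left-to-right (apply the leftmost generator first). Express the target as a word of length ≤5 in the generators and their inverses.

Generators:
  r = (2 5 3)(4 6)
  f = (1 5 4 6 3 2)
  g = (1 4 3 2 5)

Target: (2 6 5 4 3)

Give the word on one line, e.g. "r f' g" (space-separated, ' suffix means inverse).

  after g: (1 4 3 2 5)
  after r: (1 6 4 2 3 5)
  after g': (1 6)(2 4 3)
  after r: (1 4 2 6)(3 5)
  after g': (2 6 5 4 3)

g r g' r g'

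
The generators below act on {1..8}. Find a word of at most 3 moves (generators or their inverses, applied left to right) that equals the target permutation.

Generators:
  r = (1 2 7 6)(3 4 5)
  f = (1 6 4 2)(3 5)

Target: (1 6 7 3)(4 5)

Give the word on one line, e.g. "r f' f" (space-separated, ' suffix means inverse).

  after r: (1 2 7 6)(3 4 5)
  after f: (2 7 4 3)
  after r': (1 6 7 3)(4 5)

r f r'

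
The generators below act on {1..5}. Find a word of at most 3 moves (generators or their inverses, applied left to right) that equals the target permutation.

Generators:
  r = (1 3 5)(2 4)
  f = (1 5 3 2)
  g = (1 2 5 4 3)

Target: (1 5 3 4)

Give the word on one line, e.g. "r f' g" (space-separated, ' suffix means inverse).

f r f

  after f: (1 5 3 2)
  after r: (2 3 4)
  after f: (1 5 3 4)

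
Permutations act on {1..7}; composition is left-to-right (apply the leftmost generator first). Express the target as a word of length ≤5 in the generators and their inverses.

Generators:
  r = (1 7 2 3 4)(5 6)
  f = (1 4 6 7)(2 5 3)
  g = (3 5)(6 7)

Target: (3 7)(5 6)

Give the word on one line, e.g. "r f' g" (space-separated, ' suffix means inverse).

  after g: (3 5)(6 7)
  after r: (1 7 5 4)(2 3 6)
  after f: (3 7)(5 6)

g r f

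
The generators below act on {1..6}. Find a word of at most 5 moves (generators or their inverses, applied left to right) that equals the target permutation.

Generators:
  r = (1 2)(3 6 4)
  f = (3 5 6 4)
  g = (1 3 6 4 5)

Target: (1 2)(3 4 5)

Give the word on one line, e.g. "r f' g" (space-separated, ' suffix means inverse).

  after f': (3 4 6 5)
  after f': (3 6)(4 5)
  after r: (1 2)(3 4 5)

f' f' r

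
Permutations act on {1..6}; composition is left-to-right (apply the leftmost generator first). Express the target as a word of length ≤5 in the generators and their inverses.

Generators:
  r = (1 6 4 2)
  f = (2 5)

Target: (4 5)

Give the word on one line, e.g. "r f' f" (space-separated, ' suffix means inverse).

  after r: (1 6 4 2)
  after f: (1 6 4 5 2)
  after r': (4 5)

r f r'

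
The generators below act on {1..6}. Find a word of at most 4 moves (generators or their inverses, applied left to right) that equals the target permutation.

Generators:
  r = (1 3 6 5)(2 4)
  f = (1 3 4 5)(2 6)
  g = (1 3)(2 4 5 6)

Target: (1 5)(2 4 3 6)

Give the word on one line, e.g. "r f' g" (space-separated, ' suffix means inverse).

r g f'

  after r: (1 3 6 5)(2 4)
  after g: (2 5 3)
  after f': (1 5)(2 4 3 6)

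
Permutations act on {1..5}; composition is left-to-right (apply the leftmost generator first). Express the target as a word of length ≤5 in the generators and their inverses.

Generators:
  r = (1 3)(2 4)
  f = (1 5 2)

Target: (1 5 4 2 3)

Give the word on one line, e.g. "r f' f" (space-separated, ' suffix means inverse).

f' f' r'

  after f': (1 2 5)
  after f': (1 5 2)
  after r': (1 5 4 2 3)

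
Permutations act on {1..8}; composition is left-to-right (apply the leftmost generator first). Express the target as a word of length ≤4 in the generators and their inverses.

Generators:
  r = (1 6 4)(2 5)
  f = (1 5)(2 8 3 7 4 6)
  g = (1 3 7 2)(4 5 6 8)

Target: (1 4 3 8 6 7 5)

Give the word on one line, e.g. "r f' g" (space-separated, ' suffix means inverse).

  after g': (1 2 7 3)(4 8 6 5)
  after f': (1 6)(2 3 5 7 8 4)
  after g': (1 5 3 4 7 6 2)
  after g': (1 4 3 8 6 7 5)

g' f' g' g'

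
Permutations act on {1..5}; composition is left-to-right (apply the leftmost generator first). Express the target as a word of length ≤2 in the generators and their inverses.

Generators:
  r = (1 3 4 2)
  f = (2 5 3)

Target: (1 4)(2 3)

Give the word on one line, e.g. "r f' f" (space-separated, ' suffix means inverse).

r r

  after r: (1 3 4 2)
  after r: (1 4)(2 3)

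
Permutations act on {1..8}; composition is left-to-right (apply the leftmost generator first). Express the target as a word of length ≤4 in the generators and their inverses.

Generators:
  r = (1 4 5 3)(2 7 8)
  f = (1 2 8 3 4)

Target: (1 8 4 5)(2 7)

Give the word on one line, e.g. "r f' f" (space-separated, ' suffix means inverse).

f r r

  after f: (1 2 8 3 4)
  after r: (1 7 8)(3 5)
  after r: (1 8 4 5)(2 7)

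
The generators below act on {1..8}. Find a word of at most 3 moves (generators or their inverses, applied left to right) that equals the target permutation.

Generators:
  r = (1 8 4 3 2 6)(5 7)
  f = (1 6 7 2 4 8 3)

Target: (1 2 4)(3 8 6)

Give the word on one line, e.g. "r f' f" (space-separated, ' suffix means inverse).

  after r': (1 6 2 3 4 8)(5 7)
  after r': (1 2 4)(3 8 6)

r' r'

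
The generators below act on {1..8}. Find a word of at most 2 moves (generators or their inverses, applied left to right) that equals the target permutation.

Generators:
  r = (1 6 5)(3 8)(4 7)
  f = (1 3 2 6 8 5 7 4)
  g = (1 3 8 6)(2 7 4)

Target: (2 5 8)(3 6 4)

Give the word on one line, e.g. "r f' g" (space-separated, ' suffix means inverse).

g f'

  after g: (1 3 8 6)(2 7 4)
  after f': (2 5 8)(3 6 4)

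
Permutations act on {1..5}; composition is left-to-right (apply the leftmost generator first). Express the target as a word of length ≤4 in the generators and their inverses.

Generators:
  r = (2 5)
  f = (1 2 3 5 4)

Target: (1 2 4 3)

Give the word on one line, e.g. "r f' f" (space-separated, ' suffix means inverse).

  after f': (1 4 5 3 2)
  after f': (1 5 2 4 3)
  after r: (1 2 4 3)

f' f' r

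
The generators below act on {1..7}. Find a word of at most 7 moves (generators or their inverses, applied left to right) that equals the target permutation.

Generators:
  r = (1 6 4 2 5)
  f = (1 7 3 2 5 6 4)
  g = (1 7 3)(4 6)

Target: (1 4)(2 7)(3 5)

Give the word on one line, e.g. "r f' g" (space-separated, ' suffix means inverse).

r' r' f f g

  after r': (1 5 2 4 6)
  after r': (1 2 6 5 4)
  after f: (1 5)(2 4 7 3)
  after f: (1 6 4 3 5 7 2)
  after g: (1 4)(2 7)(3 5)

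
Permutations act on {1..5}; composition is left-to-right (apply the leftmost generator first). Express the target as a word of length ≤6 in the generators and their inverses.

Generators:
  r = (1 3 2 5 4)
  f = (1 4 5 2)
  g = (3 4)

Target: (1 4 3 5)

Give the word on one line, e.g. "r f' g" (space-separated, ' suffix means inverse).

f' g' r' g

  after f': (1 2 5 4)
  after g': (1 2 5 3 4)
  after r': (1 3 5)
  after g: (1 4 3 5)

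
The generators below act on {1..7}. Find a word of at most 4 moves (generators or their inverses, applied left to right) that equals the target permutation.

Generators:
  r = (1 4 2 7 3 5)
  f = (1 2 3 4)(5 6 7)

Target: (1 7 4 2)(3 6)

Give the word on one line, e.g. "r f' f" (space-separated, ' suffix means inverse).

  after r: (1 4 2 7 3 5)
  after f': (1 3 7 2 6 5 4)
  after f': (1 2 5 3 6 7)
  after r: (1 7 4 2)(3 6)

r f' f' r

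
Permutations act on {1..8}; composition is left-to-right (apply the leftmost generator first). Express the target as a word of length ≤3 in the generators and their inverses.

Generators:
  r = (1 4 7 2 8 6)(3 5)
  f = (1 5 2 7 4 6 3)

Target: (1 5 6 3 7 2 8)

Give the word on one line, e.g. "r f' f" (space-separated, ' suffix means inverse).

f r r

  after f: (1 5 2 7 4 6 3)
  after r: (1 3 4)(5 8 6)
  after r: (1 5 6 3 7 2 8)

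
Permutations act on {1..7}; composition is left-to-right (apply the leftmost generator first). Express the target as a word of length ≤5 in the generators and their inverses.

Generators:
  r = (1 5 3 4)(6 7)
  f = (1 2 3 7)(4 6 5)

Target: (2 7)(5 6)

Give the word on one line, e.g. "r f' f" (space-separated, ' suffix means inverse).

  after r: (1 5 3 4)(6 7)
  after r: (1 3)(4 5)
  after f': (1 2)(3 7)(4 6)
  after f': (2 7)(5 6)

r r f' f'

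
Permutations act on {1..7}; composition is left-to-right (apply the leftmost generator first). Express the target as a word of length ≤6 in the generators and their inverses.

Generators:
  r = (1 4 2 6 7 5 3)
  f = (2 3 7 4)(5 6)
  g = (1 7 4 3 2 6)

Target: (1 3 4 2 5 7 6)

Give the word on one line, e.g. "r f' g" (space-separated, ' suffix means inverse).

f' g f r g'

  after f': (2 4 7 3)(5 6)
  after g: (1 7 2 3 6 5)
  after f: (1 4 2 7 3 5)
  after r: (1 2 5 4 6 7)
  after g': (1 3 4 2 5 7 6)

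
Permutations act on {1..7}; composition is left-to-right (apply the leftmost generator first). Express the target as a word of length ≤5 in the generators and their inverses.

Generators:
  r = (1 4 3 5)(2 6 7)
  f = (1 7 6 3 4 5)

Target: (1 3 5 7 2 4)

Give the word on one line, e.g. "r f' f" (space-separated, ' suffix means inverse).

r' f' r

  after r': (1 5 3 4)(2 7 6)
  after f': (1 4 5 6 2)
  after r: (1 3 5 7 2 4)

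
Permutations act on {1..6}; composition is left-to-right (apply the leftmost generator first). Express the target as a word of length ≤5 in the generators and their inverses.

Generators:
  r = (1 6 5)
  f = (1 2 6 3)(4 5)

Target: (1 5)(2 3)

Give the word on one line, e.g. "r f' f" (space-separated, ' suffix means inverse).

f' f' r

  after f': (1 3 6 2)(4 5)
  after f': (1 6)(2 3)
  after r: (1 5)(2 3)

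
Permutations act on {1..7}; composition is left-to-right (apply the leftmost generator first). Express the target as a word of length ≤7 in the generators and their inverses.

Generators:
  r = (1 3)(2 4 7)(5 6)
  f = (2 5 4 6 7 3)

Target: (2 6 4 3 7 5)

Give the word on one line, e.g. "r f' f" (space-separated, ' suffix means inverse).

  after f': (2 3 7 6 4 5)
  after f': (2 7 4)(3 6 5)
  after r: (1 3 5)
  after r: (2 4 7)(3 6 5)
  after f: (2 6 4 3 7 5)

f' f' r r f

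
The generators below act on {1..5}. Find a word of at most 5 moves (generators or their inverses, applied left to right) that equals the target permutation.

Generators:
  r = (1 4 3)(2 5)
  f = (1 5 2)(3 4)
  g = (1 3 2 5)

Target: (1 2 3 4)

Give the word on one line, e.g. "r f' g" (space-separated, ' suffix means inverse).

f' f' r g f

  after f': (1 2 5)(3 4)
  after f': (1 5 2)
  after r: (1 2 4 3)
  after g: (1 5)(2 4)
  after f: (1 2 3 4)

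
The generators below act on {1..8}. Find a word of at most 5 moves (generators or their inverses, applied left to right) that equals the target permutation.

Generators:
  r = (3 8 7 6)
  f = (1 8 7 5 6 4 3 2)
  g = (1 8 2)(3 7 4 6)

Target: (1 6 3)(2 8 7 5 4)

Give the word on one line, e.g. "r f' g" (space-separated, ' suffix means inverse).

  after f: (1 8 7 5 6 4 3 2)
  after r: (1 7 5 3 2)(4 8 6)
  after g': (1 3 8 4)(5 6 7)
  after g': (1 6 3)(2 8 7 5 4)

f r g' g'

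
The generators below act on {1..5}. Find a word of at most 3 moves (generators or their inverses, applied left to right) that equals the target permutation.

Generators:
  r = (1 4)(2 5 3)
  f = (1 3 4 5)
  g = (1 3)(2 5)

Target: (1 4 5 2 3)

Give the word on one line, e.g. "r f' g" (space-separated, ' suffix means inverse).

  after f: (1 3 4 5)
  after g: (2 5 3 4)
  after r: (1 4 5 2 3)

f g r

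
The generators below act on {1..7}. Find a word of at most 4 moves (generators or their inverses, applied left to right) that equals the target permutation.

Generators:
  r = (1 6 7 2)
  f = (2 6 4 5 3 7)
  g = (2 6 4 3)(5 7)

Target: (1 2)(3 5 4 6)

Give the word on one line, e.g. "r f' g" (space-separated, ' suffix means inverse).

  after r: (1 6 7 2)
  after f': (1 2)(3 5 4 6)

r f'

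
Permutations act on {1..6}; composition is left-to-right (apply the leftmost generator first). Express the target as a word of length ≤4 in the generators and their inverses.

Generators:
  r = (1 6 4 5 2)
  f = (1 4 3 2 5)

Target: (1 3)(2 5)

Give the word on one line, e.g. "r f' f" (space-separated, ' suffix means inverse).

  after f': (1 5 2 3 4)
  after r: (1 2 3 5)(4 6)
  after f': (1 3 2 4 6)
  after r: (1 3)(2 5)

f' r f' r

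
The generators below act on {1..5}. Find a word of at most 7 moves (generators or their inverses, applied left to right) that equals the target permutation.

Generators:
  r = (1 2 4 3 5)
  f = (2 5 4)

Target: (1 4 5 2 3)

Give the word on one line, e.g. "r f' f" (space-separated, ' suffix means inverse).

  after f: (2 5 4)
  after f: (2 4 5)
  after r': (1 5)(3 4)
  after f': (1 2 4 3 5)
  after r: (1 4 5 2 3)

f f r' f' r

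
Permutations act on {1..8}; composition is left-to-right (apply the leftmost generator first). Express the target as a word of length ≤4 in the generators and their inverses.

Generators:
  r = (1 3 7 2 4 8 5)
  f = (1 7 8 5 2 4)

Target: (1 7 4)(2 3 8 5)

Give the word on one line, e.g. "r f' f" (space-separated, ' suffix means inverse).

  after r': (1 5 8 4 2 7 3)
  after r': (1 8 2 3 5 4 7)
  after f': (1 7 4)(2 3 8 5)

r' r' f'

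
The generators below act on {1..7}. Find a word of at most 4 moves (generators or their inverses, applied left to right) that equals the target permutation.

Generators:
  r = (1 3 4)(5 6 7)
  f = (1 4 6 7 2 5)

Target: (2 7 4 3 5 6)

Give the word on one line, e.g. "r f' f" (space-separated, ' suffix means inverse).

  after r': (1 4 3)(5 7 6)
  after f': (2 7 4 3 5 6)

r' f'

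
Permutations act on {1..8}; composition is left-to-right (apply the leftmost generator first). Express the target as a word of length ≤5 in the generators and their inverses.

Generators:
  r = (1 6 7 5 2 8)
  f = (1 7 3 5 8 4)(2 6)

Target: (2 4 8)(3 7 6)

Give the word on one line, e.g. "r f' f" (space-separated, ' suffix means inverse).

f' r' r' f

  after f': (1 4 8 5 3 7)(2 6)
  after r': (1 4 2)(3 6 5)(7 8)
  after r': (1 4 5 3)(2 8 6 7)
  after f: (2 4 8)(3 7 6)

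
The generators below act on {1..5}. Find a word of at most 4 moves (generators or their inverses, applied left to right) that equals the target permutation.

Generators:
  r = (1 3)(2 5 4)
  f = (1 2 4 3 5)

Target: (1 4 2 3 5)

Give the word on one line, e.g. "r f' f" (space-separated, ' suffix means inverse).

  after r: (1 3)(2 5 4)
  after f: (1 5 3 2)
  after r: (1 4 2 3 5)

r f r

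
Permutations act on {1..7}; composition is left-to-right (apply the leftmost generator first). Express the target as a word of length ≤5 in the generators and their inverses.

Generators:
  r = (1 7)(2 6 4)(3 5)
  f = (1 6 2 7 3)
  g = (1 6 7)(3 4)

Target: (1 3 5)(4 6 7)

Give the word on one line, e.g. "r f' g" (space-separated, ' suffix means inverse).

r' f r' r'

  after r': (1 7)(2 4 6)(3 5)
  after f: (1 3 5)(2 4)(6 7)
  after r': (1 5 7 2 6)
  after r': (1 3 5)(4 6 7)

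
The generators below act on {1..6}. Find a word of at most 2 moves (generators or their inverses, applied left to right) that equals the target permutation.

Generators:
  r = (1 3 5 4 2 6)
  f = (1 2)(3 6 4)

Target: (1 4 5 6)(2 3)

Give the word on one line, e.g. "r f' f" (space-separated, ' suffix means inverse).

  after r': (1 6 2 4 5 3)
  after f: (1 4 5 6)(2 3)

r' f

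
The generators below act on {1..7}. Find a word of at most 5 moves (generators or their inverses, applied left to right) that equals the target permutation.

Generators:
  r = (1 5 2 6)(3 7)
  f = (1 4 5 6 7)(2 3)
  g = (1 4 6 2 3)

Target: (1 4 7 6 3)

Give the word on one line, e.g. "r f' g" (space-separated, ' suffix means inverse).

f' r' f g' g'

  after f': (1 7 6 5 4)(2 3)
  after r': (1 3 5 4 6)(2 7)
  after f: (1 2)(3 6 4 7)
  after g': (1 6)(2 3 4 7)
  after g': (1 4 7 6 3)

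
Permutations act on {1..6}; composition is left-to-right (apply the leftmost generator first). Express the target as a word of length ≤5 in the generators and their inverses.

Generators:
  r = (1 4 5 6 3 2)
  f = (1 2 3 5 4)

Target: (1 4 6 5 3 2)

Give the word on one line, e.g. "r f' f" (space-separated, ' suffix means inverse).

  after f': (1 4 5 3 2)
  after r: (1 5 2 4 6 3)
  after f: (1 4 6 5 3 2)

f' r f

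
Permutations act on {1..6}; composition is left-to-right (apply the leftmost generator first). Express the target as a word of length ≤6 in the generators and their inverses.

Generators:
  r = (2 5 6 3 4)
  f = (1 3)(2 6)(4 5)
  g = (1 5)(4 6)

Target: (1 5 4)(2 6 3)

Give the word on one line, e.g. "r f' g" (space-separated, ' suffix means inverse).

  after r: (2 5 6 3 4)
  after f: (1 3 5 2 4 6)
  after r: (1 4 3 6)
  after f': (1 5 4)(2 6 3)

r f r f'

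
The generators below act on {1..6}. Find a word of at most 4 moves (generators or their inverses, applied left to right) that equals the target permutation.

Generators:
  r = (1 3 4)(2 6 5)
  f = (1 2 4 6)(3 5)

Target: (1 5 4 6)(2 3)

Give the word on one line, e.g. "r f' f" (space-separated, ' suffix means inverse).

f' r

  after f': (1 6 4 2)(3 5)
  after r: (1 5 4 6)(2 3)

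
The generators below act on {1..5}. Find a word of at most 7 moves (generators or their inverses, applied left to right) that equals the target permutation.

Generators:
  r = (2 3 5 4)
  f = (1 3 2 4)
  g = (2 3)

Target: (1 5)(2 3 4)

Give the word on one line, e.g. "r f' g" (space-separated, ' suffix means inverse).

f r g f g

  after f: (1 3 2 4)
  after r: (1 5 4)
  after g: (1 5 4)(2 3)
  after f: (1 5)(3 4)
  after g: (1 5)(2 3 4)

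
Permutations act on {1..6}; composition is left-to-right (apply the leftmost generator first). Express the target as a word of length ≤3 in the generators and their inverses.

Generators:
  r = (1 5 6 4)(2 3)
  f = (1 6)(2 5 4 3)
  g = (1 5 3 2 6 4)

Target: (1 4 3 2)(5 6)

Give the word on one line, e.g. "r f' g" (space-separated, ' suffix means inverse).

g r g

  after g: (1 5 3 2 6 4)
  after r: (1 6)(2 4 5)
  after g: (1 4 3 2)(5 6)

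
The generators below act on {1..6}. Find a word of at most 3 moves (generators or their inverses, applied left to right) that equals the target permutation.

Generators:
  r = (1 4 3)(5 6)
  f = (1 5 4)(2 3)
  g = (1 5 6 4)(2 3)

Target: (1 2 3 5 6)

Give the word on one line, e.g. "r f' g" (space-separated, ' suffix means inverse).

  after r': (1 3 4)(5 6)
  after f': (1 2 3 5 6)

r' f'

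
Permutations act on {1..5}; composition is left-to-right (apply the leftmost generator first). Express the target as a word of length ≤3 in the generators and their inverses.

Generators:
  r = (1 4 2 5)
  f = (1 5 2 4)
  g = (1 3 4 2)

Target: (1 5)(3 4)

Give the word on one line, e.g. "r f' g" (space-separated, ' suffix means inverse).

g' f'

  after g': (1 2 4 3)
  after f': (1 5)(3 4)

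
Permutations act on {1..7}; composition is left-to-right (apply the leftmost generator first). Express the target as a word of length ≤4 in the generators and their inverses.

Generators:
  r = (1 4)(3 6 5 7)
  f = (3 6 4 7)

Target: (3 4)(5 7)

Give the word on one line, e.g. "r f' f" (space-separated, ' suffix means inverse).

  after f: (3 6 4 7)
  after r: (1 4 3 5 7 6)
  after r: (3 7 5)(4 6)
  after f': (3 4)(5 7)

f r r f'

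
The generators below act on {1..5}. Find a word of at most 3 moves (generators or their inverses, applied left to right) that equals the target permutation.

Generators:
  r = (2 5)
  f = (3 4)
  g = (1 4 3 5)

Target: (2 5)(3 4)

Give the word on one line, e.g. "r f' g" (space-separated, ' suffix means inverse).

  after r: (2 5)
  after f: (2 5)(3 4)

r f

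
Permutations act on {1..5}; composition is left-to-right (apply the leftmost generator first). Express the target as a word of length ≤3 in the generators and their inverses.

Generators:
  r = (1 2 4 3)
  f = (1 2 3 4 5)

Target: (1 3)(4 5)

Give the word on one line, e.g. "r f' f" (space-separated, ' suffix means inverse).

  after f: (1 2 3 4 5)
  after r': (2 4 5 3)
  after r': (1 3)(4 5)

f r' r'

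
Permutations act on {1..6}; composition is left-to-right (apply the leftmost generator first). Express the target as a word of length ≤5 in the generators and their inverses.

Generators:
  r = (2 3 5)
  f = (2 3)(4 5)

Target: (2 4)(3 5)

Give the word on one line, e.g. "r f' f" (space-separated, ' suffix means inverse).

  after r': (2 5 3)
  after f: (2 4 5)
  after r': (2 4 3)
  after r': (2 4)(3 5)

r' f r' r'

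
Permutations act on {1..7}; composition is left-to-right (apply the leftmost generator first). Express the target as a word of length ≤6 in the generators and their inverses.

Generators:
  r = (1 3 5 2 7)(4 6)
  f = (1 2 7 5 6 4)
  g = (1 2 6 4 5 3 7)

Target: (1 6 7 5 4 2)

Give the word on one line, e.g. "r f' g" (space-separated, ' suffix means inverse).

  after f': (1 4 6 5 7 2)
  after r': (1 6 3)(2 7 5)
  after r': (1 4 6)(3 7)
  after g': (1 6 7 5 4 2)

f' r' r' g'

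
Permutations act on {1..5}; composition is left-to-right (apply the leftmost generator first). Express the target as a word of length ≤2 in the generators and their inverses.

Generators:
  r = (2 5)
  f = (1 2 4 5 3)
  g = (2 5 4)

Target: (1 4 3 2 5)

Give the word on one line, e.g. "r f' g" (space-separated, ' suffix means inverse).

f f

  after f: (1 2 4 5 3)
  after f: (1 4 3 2 5)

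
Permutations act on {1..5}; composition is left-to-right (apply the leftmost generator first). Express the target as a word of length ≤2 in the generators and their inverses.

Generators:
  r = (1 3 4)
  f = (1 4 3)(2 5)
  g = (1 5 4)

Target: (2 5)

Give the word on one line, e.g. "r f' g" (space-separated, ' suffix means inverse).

  after r': (1 4 3)
  after f': (2 5)

r' f'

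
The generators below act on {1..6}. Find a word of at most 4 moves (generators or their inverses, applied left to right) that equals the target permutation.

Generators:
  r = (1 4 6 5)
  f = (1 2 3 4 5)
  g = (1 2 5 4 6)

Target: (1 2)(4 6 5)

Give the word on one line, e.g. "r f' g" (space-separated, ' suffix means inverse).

r' g'

  after r': (1 5 6 4)
  after g': (1 2)(4 6 5)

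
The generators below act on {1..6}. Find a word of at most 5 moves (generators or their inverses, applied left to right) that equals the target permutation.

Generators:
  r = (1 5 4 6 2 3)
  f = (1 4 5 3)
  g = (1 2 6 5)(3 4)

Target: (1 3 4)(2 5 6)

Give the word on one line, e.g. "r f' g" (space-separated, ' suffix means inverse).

g' r' f g'

  after g': (1 5 6 2)(3 4)
  after r': (2 3 5 4)
  after f: (1 4 2)
  after g': (1 3 4)(2 5 6)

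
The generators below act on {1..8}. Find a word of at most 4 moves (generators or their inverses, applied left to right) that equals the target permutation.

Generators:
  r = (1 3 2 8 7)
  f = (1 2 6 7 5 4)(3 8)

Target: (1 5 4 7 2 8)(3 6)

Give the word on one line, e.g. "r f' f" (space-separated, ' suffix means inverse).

  after f': (1 4 5 7 6 2)(3 8)
  after r: (1 4 5)(2 3 7 6 8)
  after f': (1 5 4 7 2 8)(3 6)

f' r f'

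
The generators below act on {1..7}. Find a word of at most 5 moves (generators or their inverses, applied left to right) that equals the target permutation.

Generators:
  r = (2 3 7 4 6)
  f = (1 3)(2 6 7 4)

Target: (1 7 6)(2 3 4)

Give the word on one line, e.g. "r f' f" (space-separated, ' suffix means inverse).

r f r r f'

  after r: (2 3 7 4 6)
  after f: (1 3 4 7 2)
  after r: (1 7 3 6 2)
  after r: (1 4 6 3 2)
  after f': (1 7 6)(2 3 4)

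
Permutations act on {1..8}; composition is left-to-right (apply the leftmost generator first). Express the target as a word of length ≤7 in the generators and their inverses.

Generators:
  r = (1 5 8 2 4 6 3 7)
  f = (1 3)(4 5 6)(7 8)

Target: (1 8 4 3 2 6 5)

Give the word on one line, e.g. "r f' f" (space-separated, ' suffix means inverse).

r f f f r

  after r: (1 5 8 2 4 6 3 7)
  after f: (1 6)(2 5 7 3 8)
  after f: (1 4 5 8 2 6 3 7)
  after f: (1 5 7 3 8 2 4 6)
  after r: (1 8 4 3 2 6 5)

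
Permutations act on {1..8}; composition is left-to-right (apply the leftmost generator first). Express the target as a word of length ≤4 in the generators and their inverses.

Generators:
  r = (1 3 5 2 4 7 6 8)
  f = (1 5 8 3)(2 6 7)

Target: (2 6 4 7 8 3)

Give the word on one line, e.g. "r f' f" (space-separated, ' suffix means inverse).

f f r

  after f: (1 5 8 3)(2 6 7)
  after f: (1 8)(2 7 6)(3 5)
  after r: (2 6 4 7 8 3)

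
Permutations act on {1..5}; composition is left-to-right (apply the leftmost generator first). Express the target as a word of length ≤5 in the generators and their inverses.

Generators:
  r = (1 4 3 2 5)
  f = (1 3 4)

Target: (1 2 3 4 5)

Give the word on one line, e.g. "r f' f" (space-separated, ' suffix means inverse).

r' r' f'

  after r': (1 5 2 3 4)
  after r': (1 2 4 5 3)
  after f': (1 2 3 4 5)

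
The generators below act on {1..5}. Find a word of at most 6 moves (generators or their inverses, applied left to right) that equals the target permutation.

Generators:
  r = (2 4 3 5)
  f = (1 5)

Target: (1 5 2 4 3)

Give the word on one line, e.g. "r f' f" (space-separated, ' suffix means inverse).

  after r': (2 5 3 4)
  after r': (2 3)(4 5)
  after r': (2 4 3 5)
  after f': (1 5 2 4 3)

r' r' r' f'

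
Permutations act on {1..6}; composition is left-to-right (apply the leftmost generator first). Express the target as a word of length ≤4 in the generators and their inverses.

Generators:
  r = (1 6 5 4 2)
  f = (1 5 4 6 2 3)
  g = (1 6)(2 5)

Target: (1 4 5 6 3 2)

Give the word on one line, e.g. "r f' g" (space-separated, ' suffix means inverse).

  after g': (1 6)(2 5)
  after f': (1 4 5 6 3 2)

g' f'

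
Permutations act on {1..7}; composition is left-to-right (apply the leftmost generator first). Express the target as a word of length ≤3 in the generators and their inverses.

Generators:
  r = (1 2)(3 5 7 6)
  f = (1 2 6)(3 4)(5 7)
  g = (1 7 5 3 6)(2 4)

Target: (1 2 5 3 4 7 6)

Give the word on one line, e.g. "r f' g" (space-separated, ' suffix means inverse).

f r r

  after f: (1 2 6)(3 4)(5 7)
  after r: (2 3 4 5 6)
  after r: (1 2 5 3 4 7 6)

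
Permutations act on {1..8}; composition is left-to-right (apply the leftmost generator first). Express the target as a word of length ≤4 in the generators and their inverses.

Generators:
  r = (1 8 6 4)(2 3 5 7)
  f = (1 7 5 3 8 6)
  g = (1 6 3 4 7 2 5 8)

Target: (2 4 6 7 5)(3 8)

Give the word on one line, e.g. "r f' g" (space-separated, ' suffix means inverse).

r g

  after r: (1 8 6 4)(2 3 5 7)
  after g: (2 4 6 7 5)(3 8)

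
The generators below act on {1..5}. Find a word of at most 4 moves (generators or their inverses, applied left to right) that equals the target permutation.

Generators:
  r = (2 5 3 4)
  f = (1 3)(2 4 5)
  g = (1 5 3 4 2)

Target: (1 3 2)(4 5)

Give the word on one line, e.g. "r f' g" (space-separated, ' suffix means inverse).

  after f: (1 3)(2 4 5)
  after g': (1 5 4)(2 3)
  after f': (1 4 3 5 2)
  after r': (1 3 2)(4 5)

f g' f' r'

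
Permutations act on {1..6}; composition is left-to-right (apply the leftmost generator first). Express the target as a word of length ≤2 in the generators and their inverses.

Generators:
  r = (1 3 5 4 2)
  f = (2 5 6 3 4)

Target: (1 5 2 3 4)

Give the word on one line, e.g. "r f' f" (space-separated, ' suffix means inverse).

r r

  after r: (1 3 5 4 2)
  after r: (1 5 2 3 4)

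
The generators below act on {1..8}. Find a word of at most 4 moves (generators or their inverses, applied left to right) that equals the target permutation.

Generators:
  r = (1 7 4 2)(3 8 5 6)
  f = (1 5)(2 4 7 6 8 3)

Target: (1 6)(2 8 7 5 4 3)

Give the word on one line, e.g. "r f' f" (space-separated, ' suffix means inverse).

  after r': (1 2 4 7)(3 6 5 8)
  after f': (1 3 7 5 6)
  after f': (1 8 6 5 7)(2 3 4)
  after f': (1 6)(2 8 7 5 4 3)

r' f' f' f'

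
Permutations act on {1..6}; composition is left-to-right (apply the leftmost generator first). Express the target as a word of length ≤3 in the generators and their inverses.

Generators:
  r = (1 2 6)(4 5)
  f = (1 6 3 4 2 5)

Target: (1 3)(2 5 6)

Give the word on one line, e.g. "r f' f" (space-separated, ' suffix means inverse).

  after r: (1 2 6)(4 5)
  after f': (1 4 2)(3 6 5)
  after f': (1 3)(2 5 6)

r f' f'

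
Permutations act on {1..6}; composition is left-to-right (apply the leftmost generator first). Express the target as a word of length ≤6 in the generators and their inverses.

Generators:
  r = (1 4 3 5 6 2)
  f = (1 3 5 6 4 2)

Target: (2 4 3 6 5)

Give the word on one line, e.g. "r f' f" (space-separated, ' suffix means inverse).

f r' f r

  after f: (1 3 5 6 4 2)
  after r': (1 4 6)
  after f: (1 2)(3 5 6)
  after r: (2 4 3 6 5)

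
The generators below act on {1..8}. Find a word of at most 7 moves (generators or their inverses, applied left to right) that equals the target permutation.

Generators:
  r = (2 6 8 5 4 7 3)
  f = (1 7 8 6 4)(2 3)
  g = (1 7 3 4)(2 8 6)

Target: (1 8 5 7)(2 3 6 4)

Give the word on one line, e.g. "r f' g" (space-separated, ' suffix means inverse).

  after r: (2 6 8 5 4 7 3)
  after g: (1 7 4 3 8 5)
  after g: (1 3 6 2 8 5 7)
  after f': (1 2 7 4 6 3 8 5)
  after g: (1 8 5 7)(2 3 6 4)

r g g f' g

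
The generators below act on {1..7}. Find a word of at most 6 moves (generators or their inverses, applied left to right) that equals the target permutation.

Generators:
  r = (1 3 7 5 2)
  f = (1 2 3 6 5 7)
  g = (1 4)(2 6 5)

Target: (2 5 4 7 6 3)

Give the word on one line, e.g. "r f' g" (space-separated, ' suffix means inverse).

g r g r' f'

  after g: (1 4)(2 6 5)
  after r: (1 4 3 7 5)(2 6)
  after g: (2 5 4 3 7)
  after r': (1 2 7 5 4)
  after f': (2 5 4 7 6 3)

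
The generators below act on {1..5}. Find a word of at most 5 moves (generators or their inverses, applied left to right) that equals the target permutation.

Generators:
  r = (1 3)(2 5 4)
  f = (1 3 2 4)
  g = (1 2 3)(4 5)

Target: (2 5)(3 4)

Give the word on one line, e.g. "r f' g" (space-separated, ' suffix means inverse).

  after g': (1 3 2)(4 5)
  after r': (2 3 4)
  after g': (1 3 5 4)
  after r: (2 5)(3 4)

g' r' g' r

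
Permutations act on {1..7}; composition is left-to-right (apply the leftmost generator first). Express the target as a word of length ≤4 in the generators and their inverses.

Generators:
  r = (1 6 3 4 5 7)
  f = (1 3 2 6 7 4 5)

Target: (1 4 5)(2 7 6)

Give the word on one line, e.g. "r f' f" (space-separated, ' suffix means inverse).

f r r f'

  after f: (1 3 2 6 7 4 5)
  after r: (1 4 7 5 6)(2 3)
  after r: (1 5 3 2 4)
  after f': (1 4 5)(2 7 6)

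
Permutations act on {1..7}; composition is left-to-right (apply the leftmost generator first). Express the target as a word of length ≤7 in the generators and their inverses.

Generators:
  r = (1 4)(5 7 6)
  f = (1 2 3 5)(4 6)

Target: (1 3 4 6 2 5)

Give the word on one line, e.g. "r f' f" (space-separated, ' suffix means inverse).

  after r: (1 4)(5 7 6)
  after f': (1 6 3 2)(4 5 7)
  after r: (1 5 6 3 2 4 7)
  after f': (1 3)(2 6)(4 7 5)
  after r: (1 3 4 6 2 5)

r f' r f' r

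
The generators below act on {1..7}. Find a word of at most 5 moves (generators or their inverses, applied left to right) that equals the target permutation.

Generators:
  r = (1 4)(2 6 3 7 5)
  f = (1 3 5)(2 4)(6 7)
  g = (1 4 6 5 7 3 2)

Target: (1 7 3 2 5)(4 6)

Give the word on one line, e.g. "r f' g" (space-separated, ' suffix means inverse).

g' r' g

  after g': (1 2 3 7 5 6 4)
  after r': (1 5 2 6)
  after g: (1 7 3 2 5)(4 6)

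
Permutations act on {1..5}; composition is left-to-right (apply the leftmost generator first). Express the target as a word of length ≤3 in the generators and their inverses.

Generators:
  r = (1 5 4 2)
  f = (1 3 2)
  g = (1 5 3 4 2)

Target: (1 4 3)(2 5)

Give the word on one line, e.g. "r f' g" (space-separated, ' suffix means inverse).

  after g': (1 2 4 3 5)
  after r': (1 4 3)(2 5)

g' r'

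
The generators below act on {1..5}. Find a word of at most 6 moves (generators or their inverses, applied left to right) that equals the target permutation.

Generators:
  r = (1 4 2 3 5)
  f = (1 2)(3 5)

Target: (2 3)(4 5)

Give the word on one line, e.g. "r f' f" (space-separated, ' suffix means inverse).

r f f r f

  after r: (1 4 2 3 5)
  after f: (1 4)(2 5)
  after f: (1 4 2 3 5)
  after r: (1 2 5 4 3)
  after f: (2 3)(4 5)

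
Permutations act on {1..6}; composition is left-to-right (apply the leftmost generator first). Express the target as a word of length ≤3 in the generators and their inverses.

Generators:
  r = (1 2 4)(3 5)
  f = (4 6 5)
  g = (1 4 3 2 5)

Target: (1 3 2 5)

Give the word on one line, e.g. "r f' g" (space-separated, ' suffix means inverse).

g' r'

  after g': (1 5 2 3 4)
  after r': (1 3 2 5)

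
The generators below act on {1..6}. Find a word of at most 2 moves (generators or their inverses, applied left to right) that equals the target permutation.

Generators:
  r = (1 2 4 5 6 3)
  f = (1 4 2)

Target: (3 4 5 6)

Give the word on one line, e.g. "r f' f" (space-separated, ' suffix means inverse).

r f

  after r: (1 2 4 5 6 3)
  after f: (3 4 5 6)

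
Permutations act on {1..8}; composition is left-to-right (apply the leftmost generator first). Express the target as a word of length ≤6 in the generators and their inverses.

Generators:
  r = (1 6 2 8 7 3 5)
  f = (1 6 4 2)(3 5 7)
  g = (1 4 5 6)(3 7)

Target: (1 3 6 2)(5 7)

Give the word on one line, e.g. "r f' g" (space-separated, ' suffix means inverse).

r g' f' r' f

  after r: (1 6 2 8 7 3 5)
  after g': (1 5 6 2 8 3 4)
  after f': (1 3 6 4 2 8 7 5)
  after r': (1 7 3)(4 6)
  after f: (1 3 6 2)(5 7)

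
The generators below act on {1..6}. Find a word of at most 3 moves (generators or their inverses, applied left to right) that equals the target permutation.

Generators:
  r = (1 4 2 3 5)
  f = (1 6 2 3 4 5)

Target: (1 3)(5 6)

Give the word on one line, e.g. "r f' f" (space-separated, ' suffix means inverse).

f f r

  after f: (1 6 2 3 4 5)
  after f: (1 2 4)(3 5 6)
  after r: (1 3)(5 6)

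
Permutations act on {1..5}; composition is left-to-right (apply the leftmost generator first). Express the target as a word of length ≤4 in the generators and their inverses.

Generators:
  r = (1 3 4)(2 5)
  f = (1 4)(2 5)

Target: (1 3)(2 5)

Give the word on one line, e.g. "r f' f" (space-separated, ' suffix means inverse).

  after r': (1 4 3)(2 5)
  after r': (1 3 4)
  after f: (1 3)(2 5)

r' r' f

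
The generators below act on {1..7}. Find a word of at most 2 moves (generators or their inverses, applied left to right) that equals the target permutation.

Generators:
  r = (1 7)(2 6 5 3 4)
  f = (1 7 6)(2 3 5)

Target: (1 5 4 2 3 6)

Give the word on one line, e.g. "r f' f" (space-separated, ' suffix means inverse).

  after f': (1 6 7)(2 5 3)
  after r: (1 5 4 2 3 6)

f' r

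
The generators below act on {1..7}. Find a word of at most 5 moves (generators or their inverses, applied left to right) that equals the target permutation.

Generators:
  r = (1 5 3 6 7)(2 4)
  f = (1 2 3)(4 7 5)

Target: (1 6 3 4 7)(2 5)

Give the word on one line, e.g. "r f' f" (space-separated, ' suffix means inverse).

r' f r r

  after r': (1 7 6 3 5)(2 4)
  after f: (1 5 2 7 6)(3 4)
  after r: (1 3 2)(4 6 5)
  after r: (1 6 3 4 7)(2 5)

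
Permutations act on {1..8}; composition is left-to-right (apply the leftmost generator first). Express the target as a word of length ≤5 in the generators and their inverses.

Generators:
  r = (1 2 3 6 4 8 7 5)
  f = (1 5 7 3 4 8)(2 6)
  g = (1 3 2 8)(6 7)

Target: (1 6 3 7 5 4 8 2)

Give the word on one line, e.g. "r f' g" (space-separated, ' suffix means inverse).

  after f': (1 8 4 3 7 5)(2 6)
  after f': (1 4 7)(3 5 8)
  after r': (1 6 3 7 5 4 8 2)

f' f' r'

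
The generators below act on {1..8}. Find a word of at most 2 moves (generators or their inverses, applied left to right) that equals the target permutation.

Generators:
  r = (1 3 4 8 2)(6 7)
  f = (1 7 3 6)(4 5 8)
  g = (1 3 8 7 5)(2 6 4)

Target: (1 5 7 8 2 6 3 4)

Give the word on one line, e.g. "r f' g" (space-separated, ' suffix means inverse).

f g

  after f: (1 7 3 6)(4 5 8)
  after g: (1 5 7 8 2 6 3 4)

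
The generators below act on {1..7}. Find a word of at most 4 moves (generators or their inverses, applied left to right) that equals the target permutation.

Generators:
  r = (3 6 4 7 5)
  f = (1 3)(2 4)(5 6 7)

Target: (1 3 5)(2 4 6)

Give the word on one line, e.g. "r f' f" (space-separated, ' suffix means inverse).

  after f: (1 3)(2 4)(5 6 7)
  after r': (1 5 3)(2 6 4)
  after f: (1 6 2 7 5)
  after r': (1 3 5)(2 4 6)

f r' f r'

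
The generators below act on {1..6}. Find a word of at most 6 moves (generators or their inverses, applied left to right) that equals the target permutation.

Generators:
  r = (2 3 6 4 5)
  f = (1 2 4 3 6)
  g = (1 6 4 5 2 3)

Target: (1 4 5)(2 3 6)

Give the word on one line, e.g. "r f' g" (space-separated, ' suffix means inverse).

  after g': (1 3 2 5 4 6)
  after r': (1 2 4 3 5 6)
  after g': (1 5)(2 6 3 4)
  after r': (1 4 5)(2 3 6)

g' r' g' r'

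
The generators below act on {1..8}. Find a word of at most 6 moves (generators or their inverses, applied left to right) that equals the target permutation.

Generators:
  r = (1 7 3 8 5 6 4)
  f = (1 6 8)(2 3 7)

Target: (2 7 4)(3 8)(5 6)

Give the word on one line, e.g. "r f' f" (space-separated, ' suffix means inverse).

r r f' f' r'

  after r: (1 7 3 8 5 6 4)
  after r: (1 3 5 4 7 8 6)
  after f': (1 2 7 6 8)(3 5 4)
  after f': (1 7)(2 3 5 4)
  after r': (2 7 4)(3 8)(5 6)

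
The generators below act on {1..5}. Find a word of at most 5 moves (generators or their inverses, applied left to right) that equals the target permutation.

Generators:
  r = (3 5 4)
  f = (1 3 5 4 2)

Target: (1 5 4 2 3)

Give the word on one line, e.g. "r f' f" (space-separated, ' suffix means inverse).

  after r': (3 4 5)
  after f': (1 2 4 3 5)
  after f': (1 4)(2 5)
  after f': (1 5 4 2 3)

r' f' f' f'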